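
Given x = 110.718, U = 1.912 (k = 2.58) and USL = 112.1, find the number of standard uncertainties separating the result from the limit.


u = U / k = 1.912 / 2.58 = 0.74108527
margin = |USL - x| = |112.1 - 110.718| = 1.382
z = margin / u = 1.382 / 0.74108527
z = 1.8648

1.8648


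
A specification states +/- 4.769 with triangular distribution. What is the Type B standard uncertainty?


u_B = half_width / sqrt(6)
u_B = 4.769 / 2.4494897
u_B = 1.9469

1.9469


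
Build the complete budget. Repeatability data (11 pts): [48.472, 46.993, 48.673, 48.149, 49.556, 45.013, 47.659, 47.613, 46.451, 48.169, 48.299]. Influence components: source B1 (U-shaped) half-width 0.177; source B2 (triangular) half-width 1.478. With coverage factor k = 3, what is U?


mean = (48.472 + 46.993 + 48.673 + 48.149 + 49.556 + 45.013 + 47.659 + 47.613 + 46.451 + 48.169 + 48.299) / 11 = 47.73154545
s = sqrt(sum((x - mean)^2)/(n-1)) = 1.2266187
u_A = s / sqrt(n) = 1.2266187 / sqrt(11) = 0.36983945
u_B1 = 0.177 / sqrt(2) = 0.1251579
u_B2 = 1.478 / sqrt(6) = 0.60339097
uc = sqrt(0.36983945^2 + 0.1251579^2 + 0.60339097^2) = 0.7186977
U = k * uc = 3 * 0.7186977
U = 2.1561

2.1561


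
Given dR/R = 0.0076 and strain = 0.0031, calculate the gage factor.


GF = (dR/R) / epsilon
= 0.0076 / 0.0031
= 2.4516

2.4516


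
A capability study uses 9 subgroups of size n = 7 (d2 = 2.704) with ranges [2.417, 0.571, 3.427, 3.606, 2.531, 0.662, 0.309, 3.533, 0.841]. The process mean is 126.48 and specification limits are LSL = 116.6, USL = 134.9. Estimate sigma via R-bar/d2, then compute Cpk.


R_bar = (2.417 + 0.571 + 3.427 + 3.606 + 2.531 + 0.662 + 0.309 + 3.533 + 0.841) / 9 = 1.9885556
sigma = R_bar / d2 = 1.9885556 / 2.704 = 0.73541257
Cp = (USL - LSL)/(6*sigma) = (134.9 - 116.6)/(6*0.73541257) = 4.1473
Cpu = (134.9 - 126.48)/(3*0.73541257) = 3.8165
Cpl = (126.48 - 116.6)/(3*0.73541257) = 4.4782
Cpk = min(Cpu, Cpl) = 3.8165

3.8165


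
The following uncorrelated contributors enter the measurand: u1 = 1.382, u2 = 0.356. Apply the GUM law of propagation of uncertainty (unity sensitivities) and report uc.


uc = sqrt(1.382^2 + 0.356^2)
uc = sqrt(2.03666)
uc = 1.4271

1.4271


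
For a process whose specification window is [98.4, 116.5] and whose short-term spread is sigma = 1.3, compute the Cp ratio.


Cp = (USL - LSL) / (6 * sigma)
= (116.5 - 98.4) / (6 * 1.3)
= 18.1000 / 7.8000
= 2.3205

2.3205


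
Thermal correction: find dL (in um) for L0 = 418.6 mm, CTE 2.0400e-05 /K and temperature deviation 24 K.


dL = L * alpha * dT
= 418.6 * 2.0400e-05 * 24
= 0.2049466 mm
dL_um = 0.2049466 * 1000 = 204.9466 um

204.9466


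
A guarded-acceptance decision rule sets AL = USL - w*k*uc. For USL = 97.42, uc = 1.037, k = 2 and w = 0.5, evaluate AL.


U = k * uc = 2 * 1.037 = 2.074
guard band g = w * U = 0.5 * 2.074 = 1.037
AL = USL - g = 97.42 - 1.037
AL = 96.3830

96.3830


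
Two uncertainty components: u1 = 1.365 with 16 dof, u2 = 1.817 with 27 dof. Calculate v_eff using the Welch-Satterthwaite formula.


uc = sqrt(u1^2 + u2^2) = sqrt(1.365^2 + 1.817^2) = 2.2726007
v_eff = uc^4 / (u1^4/v1 + u2^4/v2)
= 2.2726007^4 / (1.365^4/16 + 1.817^4/27)
= 26.67427 / 0.62067286
v_eff = 42.9764

42.9764


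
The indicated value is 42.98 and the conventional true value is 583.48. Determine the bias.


Systematic error = measured - true
= 42.98 - 583.48
= -540.5000

-540.5000


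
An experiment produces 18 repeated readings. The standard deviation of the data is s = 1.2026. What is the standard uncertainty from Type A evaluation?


u_A = s / sqrt(n)
u_A = 1.2026 / sqrt(18)
u_A = 1.2026 / 4.2426407
u_A = 0.2835

0.2835


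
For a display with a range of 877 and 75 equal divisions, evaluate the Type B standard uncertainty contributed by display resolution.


resolution = range / divisions
resolution = 877 / 75 = 11.693333
u_res = resolution / (2*sqrt(3))
u_res = 11.693333 / 3.4641016
u_res = 3.3756

3.3756


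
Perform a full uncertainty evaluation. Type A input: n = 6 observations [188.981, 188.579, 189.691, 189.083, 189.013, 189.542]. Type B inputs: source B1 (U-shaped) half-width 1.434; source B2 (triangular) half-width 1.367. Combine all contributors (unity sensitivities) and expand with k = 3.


mean = (188.981 + 188.579 + 189.691 + 189.083 + 189.013 + 189.542) / 6 = 189.1481667
s = sqrt(sum((x - mean)^2)/(n-1)) = 0.40600119
u_A = s / sqrt(n) = 0.40600119 / sqrt(6) = 0.16574929
u_B1 = 1.434 / sqrt(2) = 1.0139911
u_B2 = 1.367 / sqrt(6) = 0.55807541
uc = sqrt(0.16574929^2 + 1.0139911^2 + 0.55807541^2) = 1.1692301
U = k * uc = 3 * 1.1692301
U = 3.5077

3.5077


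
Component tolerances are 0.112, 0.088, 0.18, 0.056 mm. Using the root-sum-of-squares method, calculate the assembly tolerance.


RSS = sqrt(0.112^2 + 0.088^2 + 0.18^2 + 0.056^2)
= sqrt(0.055824)
= 0.2363

0.2363


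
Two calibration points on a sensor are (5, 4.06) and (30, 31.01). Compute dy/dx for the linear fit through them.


slope = (y2 - y1) / (x2 - x1)
= (31.01 - 4.06) / (30 - 5)
= 26.9500 / 25
= 1.0780

1.0780


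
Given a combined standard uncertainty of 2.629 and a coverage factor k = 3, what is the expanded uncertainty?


U = k * uc
U = 3 * 2.629
U = 7.8870

7.8870


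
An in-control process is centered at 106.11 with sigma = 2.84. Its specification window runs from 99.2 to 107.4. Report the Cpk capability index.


Cpu = (USL - mean) / (3*sigma) = (107.4 - 106.11) / (3*2.84) = 0.1514
Cpl = (mean - LSL) / (3*sigma) = (106.11 - 99.2) / (3*2.84) = 0.8110
Cpk = min(Cpu, Cpl) = 0.1514

0.1514


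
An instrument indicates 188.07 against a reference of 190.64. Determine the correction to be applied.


Correction = standard - reading
= 190.64 - 188.07
= 2.5700

2.5700


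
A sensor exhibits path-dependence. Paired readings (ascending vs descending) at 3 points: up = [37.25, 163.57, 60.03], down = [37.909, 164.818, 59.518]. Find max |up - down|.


|37.25 - 37.909| = 0.6590
|163.57 - 164.818| = 1.2480
|60.03 - 59.518| = 0.5120
hysteresis = max(diffs) = 1.2480

1.2480


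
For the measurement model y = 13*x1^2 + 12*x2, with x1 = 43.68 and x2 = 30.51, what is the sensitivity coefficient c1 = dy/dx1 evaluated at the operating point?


y = 13*x1^2 + 12*x2
dy/dx1 = 2*13*x1
Evaluate at x1 = 43.68: c1 = 26 * 43.68
c1 = 1135.6800

1135.6800


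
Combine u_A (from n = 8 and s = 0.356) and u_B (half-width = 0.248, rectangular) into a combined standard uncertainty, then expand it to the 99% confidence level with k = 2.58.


u_A = s / sqrt(n) = 0.356 / sqrt(8) = 0.12586501
u_B = half_width / sqrt(3) = 0.248 / sqrt(3) = 0.14318287
uc = sqrt(u_A^2 + u_B^2) = sqrt(0.12586501^2 + 0.14318287^2) = 0.19063928
U = k * uc = 2.58 * 0.19063928
U = 0.4918

0.4918


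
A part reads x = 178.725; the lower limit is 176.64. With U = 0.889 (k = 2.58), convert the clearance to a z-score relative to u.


u = U / k = 0.889 / 2.58 = 0.34457364
margin = |LSL - x| = |176.64 - 178.725| = 2.085
z = margin / u = 2.085 / 0.34457364
z = 6.0510

6.0510


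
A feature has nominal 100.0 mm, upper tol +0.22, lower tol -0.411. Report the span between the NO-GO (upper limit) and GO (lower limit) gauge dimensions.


GO = nominal - lower_tol (smallest hole = maximum material condition)
GO = 100.0 - 0.411 = 99.589
NO-GO = nominal + upper_tol (largest hole = least material condition)
NO-GO = 100.0 + 0.22 = 100.22
spread = NO-GO - GO = 100.22 - 99.589 = 0.6310

0.6310


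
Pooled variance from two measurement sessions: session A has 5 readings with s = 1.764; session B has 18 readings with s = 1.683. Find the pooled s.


s_p = sqrt(((n1-1)*s1^2 + (n2-1)*s2^2) / (n1+n2-2))
numerator = (5-1)*1.764^2 + (18-1)*1.683^2 = 12.446784 + 48.152313 = 60.599097
denominator = 5 + 18 - 2 = 21
s_p^2 = 60.599097 / 21 = 2.8856713
s_p = sqrt(2.8856713) = 1.6987

1.6987


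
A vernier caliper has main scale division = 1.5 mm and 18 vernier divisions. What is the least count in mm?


LC = MSD / n_div
= 1.5 / 18
= 0.0833

0.0833


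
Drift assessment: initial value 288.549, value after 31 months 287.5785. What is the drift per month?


rate = (v2 - v1) / months
= (287.5785 - 288.549) / 31
= -0.9705 / 31
= -0.0313

-0.0313


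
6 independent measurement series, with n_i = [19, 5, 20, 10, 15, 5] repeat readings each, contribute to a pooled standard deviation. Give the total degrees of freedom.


nu = sum_i (n_i - 1)
nu = ((19 - 1) + (5 - 1) + (20 - 1) + (10 - 1) + (15 - 1) + (5 - 1))
nu = 18 + 4 + 19 + 9 + 14 + 4
nu = 68

68


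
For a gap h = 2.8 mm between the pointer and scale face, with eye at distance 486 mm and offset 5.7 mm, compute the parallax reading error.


error = h * offset / d
= 2.8 * 5.7 / 486
= 0.0328

0.0328


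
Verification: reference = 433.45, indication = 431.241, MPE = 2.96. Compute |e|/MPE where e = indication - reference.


e = indication - reference = 431.241 - 433.45 = -2.2090
|e| = 2.2090
ratio = |e| / MPE = 2.2090 / 2.96
ratio = 0.7463

0.7463


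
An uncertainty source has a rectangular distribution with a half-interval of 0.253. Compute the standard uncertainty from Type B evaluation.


u_B = half_width / sqrt(3)
u_B = 0.253 / 1.7320508
u_B = 0.1461

0.1461


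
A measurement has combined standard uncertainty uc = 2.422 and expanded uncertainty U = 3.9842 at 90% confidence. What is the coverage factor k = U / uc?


k = U / uc
k = 3.9842 / 2.422
k = 1.645

1.645


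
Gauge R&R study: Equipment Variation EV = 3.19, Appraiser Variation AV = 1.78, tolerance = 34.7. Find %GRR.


GRR = sqrt(EV^2 + AV^2) = sqrt(3.19^2 + 1.78^2) = 3.6530125
%GRR = GRR / tol * 100 = 3.6530125 / 34.7 * 100
%GRR = 10.5274

10.5274


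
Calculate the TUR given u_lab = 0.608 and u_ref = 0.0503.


TUR = u_lab / u_ref
= 0.608 / 0.0503
= 12.0875

12.0875


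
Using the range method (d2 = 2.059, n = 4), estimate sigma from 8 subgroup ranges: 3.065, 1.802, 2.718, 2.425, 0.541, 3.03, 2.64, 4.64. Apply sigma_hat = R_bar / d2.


R_bar = (3.065 + 1.802 + 2.718 + 2.425 + 0.541 + 3.03 + 2.64 + 4.64) / 8
R_bar = 20.861 / 8 = 2.607625
sigma_hat = R_bar / d2 = 2.607625 / 2.059 = 1.2665

1.2665


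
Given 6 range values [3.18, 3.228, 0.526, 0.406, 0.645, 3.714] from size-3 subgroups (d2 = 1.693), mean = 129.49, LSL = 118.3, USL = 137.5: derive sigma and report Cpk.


R_bar = (3.18 + 3.228 + 0.526 + 0.406 + 0.645 + 3.714) / 6 = 1.9498333
sigma = R_bar / d2 = 1.9498333 / 1.693 = 1.1517031
Cp = (USL - LSL)/(6*sigma) = (137.5 - 118.3)/(6*1.1517031) = 2.7785
Cpu = (137.5 - 129.49)/(3*1.1517031) = 2.3183
Cpl = (129.49 - 118.3)/(3*1.1517031) = 3.2387
Cpk = min(Cpu, Cpl) = 2.3183

2.3183


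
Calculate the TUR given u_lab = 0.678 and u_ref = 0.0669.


TUR = u_lab / u_ref
= 0.678 / 0.0669
= 10.1345

10.1345


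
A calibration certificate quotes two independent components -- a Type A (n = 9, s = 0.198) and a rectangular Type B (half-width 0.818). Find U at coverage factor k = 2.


u_A = s / sqrt(n) = 0.198 / sqrt(9) = 0.066
u_B = half_width / sqrt(3) = 0.818 / sqrt(3) = 0.47227252
uc = sqrt(u_A^2 + u_B^2) = sqrt(0.066^2 + 0.47227252^2) = 0.47686196
U = k * uc = 2 * 0.47686196
U = 0.9537

0.9537


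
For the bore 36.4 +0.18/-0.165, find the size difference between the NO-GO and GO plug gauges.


GO = nominal - lower_tol (smallest hole = maximum material condition)
GO = 36.4 - 0.165 = 36.235
NO-GO = nominal + upper_tol (largest hole = least material condition)
NO-GO = 36.4 + 0.18 = 36.58
spread = NO-GO - GO = 36.58 - 36.235 = 0.3450

0.3450


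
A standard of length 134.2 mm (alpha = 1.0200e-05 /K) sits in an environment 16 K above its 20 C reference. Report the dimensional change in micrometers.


dL = L * alpha * dT
= 134.2 * 1.0200e-05 * 16
= 0.0219014 mm
dL_um = 0.0219014 * 1000 = 21.9014 um

21.9014


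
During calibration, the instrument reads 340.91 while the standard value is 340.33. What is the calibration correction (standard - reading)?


Correction = standard - reading
= 340.33 - 340.91
= -0.5800

-0.5800


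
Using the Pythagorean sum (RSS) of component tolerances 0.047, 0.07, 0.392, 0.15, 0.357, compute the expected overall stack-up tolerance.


RSS = sqrt(0.047^2 + 0.07^2 + 0.392^2 + 0.15^2 + 0.357^2)
= sqrt(0.310722)
= 0.5574

0.5574


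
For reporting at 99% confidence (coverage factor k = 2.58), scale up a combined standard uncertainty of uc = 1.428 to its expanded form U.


U = k * uc
U = 2.58 * 1.428
U = 3.6842

3.6842


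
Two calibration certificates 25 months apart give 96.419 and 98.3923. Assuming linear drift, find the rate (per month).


rate = (v2 - v1) / months
= (98.3923 - 96.419) / 25
= 1.9733 / 25
= 0.0789

0.0789


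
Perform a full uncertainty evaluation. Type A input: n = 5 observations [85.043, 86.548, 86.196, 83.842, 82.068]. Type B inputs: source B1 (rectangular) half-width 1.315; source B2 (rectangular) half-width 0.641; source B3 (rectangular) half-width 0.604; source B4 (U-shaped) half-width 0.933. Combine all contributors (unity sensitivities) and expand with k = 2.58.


mean = (85.043 + 86.548 + 86.196 + 83.842 + 82.068) / 5 = 84.7394
s = sqrt(sum((x - mean)^2)/(n-1)) = 1.8321159
u_A = s / sqrt(n) = 1.8321159 / sqrt(5) = 0.81934714
u_B1 = 1.315 / sqrt(3) = 0.7592156
u_B2 = 0.641 / sqrt(3) = 0.37008152
u_B3 = 0.604 / sqrt(3) = 0.34871956
u_B4 = 0.933 / sqrt(2) = 0.65973063
uc = sqrt(0.81934714^2 + 0.7592156^2 + 0.37008152^2 + 0.34871956^2 + 0.65973063^2) = 1.3933945
U = k * uc = 2.58 * 1.3933945
U = 3.5950

3.5950


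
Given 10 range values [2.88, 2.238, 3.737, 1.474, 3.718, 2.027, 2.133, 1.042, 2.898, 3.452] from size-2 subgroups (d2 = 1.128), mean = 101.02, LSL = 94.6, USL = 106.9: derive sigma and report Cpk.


R_bar = (2.88 + 2.238 + 3.737 + 1.474 + 3.718 + 2.027 + 2.133 + 1.042 + 2.898 + 3.452) / 10 = 2.5599
sigma = R_bar / d2 = 2.5599 / 1.128 = 2.2694149
Cp = (USL - LSL)/(6*sigma) = (106.9 - 94.6)/(6*2.2694149) = 0.9033
Cpu = (106.9 - 101.02)/(3*2.2694149) = 0.8637
Cpl = (101.02 - 94.6)/(3*2.2694149) = 0.9430
Cpk = min(Cpu, Cpl) = 0.8637

0.8637


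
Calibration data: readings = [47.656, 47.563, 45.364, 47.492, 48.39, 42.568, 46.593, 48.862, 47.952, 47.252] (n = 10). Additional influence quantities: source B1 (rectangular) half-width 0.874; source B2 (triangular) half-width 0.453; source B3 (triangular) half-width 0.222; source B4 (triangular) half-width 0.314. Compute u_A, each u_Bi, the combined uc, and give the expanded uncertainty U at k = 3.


mean = (47.656 + 47.563 + 45.364 + 47.492 + 48.39 + 42.568 + 46.593 + 48.862 + 47.952 + 47.252) / 10 = 46.9692
s = sqrt(sum((x - mean)^2)/(n-1)) = 1.8206715
u_A = s / sqrt(n) = 1.8206715 / sqrt(10) = 0.57574688
u_B1 = 0.874 / sqrt(3) = 0.50460414
u_B2 = 0.453 / sqrt(6) = 0.18493648
u_B3 = 0.222 / sqrt(6) = 0.09063112
u_B4 = 0.314 / sqrt(6) = 0.12818996
uc = sqrt(0.57574688^2 + 0.50460414^2 + 0.18493648^2 + 0.09063112^2 + 0.12818996^2) = 0.80309276
U = k * uc = 3 * 0.80309276
U = 2.4093

2.4093


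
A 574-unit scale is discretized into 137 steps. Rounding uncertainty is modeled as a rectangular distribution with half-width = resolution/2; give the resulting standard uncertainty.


resolution = range / divisions
resolution = 574 / 137 = 4.189781
u_res = resolution / (2*sqrt(3))
u_res = 4.189781 / 3.4641016
u_res = 1.2095

1.2095


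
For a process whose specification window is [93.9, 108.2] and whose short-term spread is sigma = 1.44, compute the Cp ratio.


Cp = (USL - LSL) / (6 * sigma)
= (108.2 - 93.9) / (6 * 1.44)
= 14.3000 / 8.6400
= 1.6551

1.6551


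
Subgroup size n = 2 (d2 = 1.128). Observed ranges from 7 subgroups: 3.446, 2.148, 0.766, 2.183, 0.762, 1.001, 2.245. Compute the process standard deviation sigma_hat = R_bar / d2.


R_bar = (3.446 + 2.148 + 0.766 + 2.183 + 0.762 + 1.001 + 2.245) / 7
R_bar = 12.551 / 7 = 1.793
sigma_hat = R_bar / d2 = 1.793 / 1.128 = 1.5895

1.5895


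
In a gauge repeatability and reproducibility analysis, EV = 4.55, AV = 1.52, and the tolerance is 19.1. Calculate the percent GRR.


GRR = sqrt(EV^2 + AV^2) = sqrt(4.55^2 + 1.52^2) = 4.7971763
%GRR = GRR / tol * 100 = 4.7971763 / 19.1 * 100
%GRR = 25.1161

25.1161


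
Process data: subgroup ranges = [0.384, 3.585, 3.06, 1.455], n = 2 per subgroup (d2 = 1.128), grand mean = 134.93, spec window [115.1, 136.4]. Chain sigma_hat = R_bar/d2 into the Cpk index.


R_bar = (0.384 + 3.585 + 3.06 + 1.455) / 4 = 2.121
sigma = R_bar / d2 = 2.121 / 1.128 = 1.8803191
Cp = (USL - LSL)/(6*sigma) = (136.4 - 115.1)/(6*1.8803191) = 1.8880
Cpu = (136.4 - 134.93)/(3*1.8803191) = 0.2606
Cpl = (134.93 - 115.1)/(3*1.8803191) = 3.5154
Cpk = min(Cpu, Cpl) = 0.2606

0.2606


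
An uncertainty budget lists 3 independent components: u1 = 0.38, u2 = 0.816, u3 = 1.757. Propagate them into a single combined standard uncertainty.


uc = sqrt(0.38^2 + 0.816^2 + 1.757^2)
uc = sqrt(3.897305)
uc = 1.9742

1.9742


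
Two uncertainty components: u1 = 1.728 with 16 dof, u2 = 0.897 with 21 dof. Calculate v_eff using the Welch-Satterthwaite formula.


uc = sqrt(u1^2 + u2^2) = sqrt(1.728^2 + 0.897^2) = 1.9469445
v_eff = uc^4 / (u1^4/v1 + u2^4/v2)
= 1.9469445^4 / (1.728^4/16 + 0.897^4/21)
= 14.368594 / 0.58808464
v_eff = 24.4329

24.4329


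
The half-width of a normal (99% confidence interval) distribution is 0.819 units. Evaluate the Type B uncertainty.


u_B = half_width / 2.576
u_B = 0.819 / 2.576
u_B = 0.3179

0.3179


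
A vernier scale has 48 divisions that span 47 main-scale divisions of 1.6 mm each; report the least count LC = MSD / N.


LC = MSD / n_div
= 1.6 / 48
= 0.0333

0.0333


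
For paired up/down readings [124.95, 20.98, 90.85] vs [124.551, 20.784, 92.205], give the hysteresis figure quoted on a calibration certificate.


|124.95 - 124.551| = 0.3990
|20.98 - 20.784| = 0.1960
|90.85 - 92.205| = 1.3550
hysteresis = max(diffs) = 1.3550

1.3550


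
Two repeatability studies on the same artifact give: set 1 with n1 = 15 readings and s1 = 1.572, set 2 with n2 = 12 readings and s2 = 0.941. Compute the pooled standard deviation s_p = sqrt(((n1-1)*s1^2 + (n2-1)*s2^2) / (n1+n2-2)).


s_p = sqrt(((n1-1)*s1^2 + (n2-1)*s2^2) / (n1+n2-2))
numerator = (15-1)*1.572^2 + (12-1)*0.941^2 = 34.596576 + 9.740291 = 44.336867
denominator = 15 + 12 - 2 = 25
s_p^2 = 44.336867 / 25 = 1.7734747
s_p = sqrt(1.7734747) = 1.3317

1.3317


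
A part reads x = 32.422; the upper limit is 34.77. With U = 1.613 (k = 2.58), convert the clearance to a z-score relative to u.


u = U / k = 1.613 / 2.58 = 0.6251938
margin = |USL - x| = |34.77 - 32.422| = 2.348
z = margin / u = 2.348 / 0.6251938
z = 3.7556

3.7556


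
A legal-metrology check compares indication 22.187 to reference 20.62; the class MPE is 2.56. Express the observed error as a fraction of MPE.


e = indication - reference = 22.187 - 20.62 = 1.5670
|e| = 1.5670
ratio = |e| / MPE = 1.5670 / 2.56
ratio = 0.6121

0.6121


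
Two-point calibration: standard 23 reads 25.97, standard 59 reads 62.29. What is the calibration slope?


slope = (y2 - y1) / (x2 - x1)
= (62.29 - 25.97) / (59 - 23)
= 36.3200 / 36
= 1.0089

1.0089


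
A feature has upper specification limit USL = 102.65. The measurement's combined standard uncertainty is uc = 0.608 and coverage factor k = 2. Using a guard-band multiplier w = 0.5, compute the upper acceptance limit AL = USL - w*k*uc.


U = k * uc = 2 * 0.608 = 1.216
guard band g = w * U = 0.5 * 1.216 = 0.608
AL = USL - g = 102.65 - 0.608
AL = 102.0420

102.0420


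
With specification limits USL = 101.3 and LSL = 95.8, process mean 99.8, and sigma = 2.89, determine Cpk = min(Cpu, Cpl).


Cpu = (USL - mean) / (3*sigma) = (101.3 - 99.8) / (3*2.89) = 0.1730
Cpl = (mean - LSL) / (3*sigma) = (99.8 - 95.8) / (3*2.89) = 0.4614
Cpk = min(Cpu, Cpl) = 0.1730

0.1730


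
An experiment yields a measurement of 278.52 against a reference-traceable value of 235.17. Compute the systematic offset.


Systematic error = measured - true
= 278.52 - 235.17
= 43.3500

43.3500


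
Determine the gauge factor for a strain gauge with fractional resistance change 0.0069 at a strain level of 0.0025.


GF = (dR/R) / epsilon
= 0.0069 / 0.0025
= 2.7600

2.7600


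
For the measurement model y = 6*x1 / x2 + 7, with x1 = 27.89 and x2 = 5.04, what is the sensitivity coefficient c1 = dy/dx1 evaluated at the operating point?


y = 6*x1 / x2 + 7
dy/dx1 = 6/x2
Evaluate at x2 = 5.04: c1 = 6 / 5.04
c1 = 1.1905

1.1905


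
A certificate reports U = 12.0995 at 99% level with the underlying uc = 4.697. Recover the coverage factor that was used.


k = U / uc
k = 12.0995 / 4.697
k = 2.576

2.576


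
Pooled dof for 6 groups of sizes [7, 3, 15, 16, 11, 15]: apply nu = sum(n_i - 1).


nu = sum_i (n_i - 1)
nu = ((7 - 1) + (3 - 1) + (15 - 1) + (16 - 1) + (11 - 1) + (15 - 1))
nu = 6 + 2 + 14 + 15 + 10 + 14
nu = 61

61


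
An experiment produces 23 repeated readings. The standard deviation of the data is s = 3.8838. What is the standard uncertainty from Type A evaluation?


u_A = s / sqrt(n)
u_A = 3.8838 / sqrt(23)
u_A = 3.8838 / 4.7958315
u_A = 0.8098

0.8098


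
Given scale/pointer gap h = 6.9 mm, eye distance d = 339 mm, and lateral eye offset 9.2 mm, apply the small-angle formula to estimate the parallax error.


error = h * offset / d
= 6.9 * 9.2 / 339
= 0.1873

0.1873


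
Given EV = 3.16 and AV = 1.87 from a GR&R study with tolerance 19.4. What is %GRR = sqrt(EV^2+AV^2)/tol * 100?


GRR = sqrt(EV^2 + AV^2) = sqrt(3.16^2 + 1.87^2) = 3.6718524
%GRR = GRR / tol * 100 = 3.6718524 / 19.4 * 100
%GRR = 18.9271

18.9271


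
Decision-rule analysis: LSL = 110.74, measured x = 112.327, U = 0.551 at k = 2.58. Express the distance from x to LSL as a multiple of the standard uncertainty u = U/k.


u = U / k = 0.551 / 2.58 = 0.21356589
margin = |LSL - x| = |110.74 - 112.327| = 1.587
z = margin / u = 1.587 / 0.21356589
z = 7.4310

7.4310


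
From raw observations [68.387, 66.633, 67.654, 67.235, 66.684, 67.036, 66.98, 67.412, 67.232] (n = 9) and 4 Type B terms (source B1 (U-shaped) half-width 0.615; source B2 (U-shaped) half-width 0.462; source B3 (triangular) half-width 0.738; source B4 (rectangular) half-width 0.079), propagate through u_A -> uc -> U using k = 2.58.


mean = (68.387 + 66.633 + 67.654 + 67.235 + 66.684 + 67.036 + 66.98 + 67.412 + 67.232) / 9 = 67.25033333
s = sqrt(sum((x - mean)^2)/(n-1)) = 0.53648369
u_A = s / sqrt(n) = 0.53648369 / sqrt(9) = 0.1788279
u_B1 = 0.615 / sqrt(2) = 0.43487067
u_B2 = 0.462 / sqrt(2) = 0.32668333
u_B3 = 0.738 / sqrt(6) = 0.30128724
u_B4 = 0.079 / sqrt(3) = 0.045610671
uc = sqrt(0.1788279^2 + 0.43487067^2 + 0.32668333^2 + 0.30128724^2 + 0.045610671^2) = 0.64858943
U = k * uc = 2.58 * 0.64858943
U = 1.6734

1.6734


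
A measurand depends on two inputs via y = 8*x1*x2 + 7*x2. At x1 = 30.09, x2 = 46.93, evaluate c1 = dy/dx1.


y = 8*x1*x2 + 7*x2
dy/dx1 = 8*x2
Evaluate at x2 = 46.93: c1 = 8 * 46.93
c1 = 375.4400

375.4400


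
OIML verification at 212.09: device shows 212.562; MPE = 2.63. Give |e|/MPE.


e = indication - reference = 212.562 - 212.09 = 0.4720
|e| = 0.4720
ratio = |e| / MPE = 0.4720 / 2.63
ratio = 0.1795

0.1795


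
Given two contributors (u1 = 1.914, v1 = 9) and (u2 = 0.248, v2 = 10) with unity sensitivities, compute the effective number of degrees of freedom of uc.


uc = sqrt(u1^2 + u2^2) = sqrt(1.914^2 + 0.248^2) = 1.93
v_eff = uc^4 / (u1^4/v1 + u2^4/v2)
= 1.93^4 / (1.914^4/9 + 0.248^4/10)
= 13.87488 / 1.4915416
v_eff = 9.3024

9.3024


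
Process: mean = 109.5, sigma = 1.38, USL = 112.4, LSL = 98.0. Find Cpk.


Cpu = (USL - mean) / (3*sigma) = (112.4 - 109.5) / (3*1.38) = 0.7005
Cpl = (mean - LSL) / (3*sigma) = (109.5 - 98.0) / (3*1.38) = 2.7778
Cpk = min(Cpu, Cpl) = 0.7005

0.7005


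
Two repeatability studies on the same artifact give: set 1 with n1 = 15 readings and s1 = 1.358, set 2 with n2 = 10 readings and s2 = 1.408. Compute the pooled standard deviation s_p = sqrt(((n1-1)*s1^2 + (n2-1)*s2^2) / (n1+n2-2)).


s_p = sqrt(((n1-1)*s1^2 + (n2-1)*s2^2) / (n1+n2-2))
numerator = (15-1)*1.358^2 + (10-1)*1.408^2 = 25.818296 + 17.842176 = 43.660472
denominator = 15 + 10 - 2 = 23
s_p^2 = 43.660472 / 23 = 1.8982814
s_p = sqrt(1.8982814) = 1.3778

1.3778


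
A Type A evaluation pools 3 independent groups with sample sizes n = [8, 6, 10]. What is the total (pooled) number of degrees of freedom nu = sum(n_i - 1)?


nu = sum_i (n_i - 1)
nu = ((8 - 1) + (6 - 1) + (10 - 1))
nu = 7 + 5 + 9
nu = 21

21


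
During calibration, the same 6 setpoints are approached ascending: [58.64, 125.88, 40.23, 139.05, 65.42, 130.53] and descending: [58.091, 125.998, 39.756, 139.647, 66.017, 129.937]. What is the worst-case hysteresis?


|58.64 - 58.091| = 0.5490
|125.88 - 125.998| = 0.1180
|40.23 - 39.756| = 0.4740
|139.05 - 139.647| = 0.5970
|65.42 - 66.017| = 0.5970
|130.53 - 129.937| = 0.5930
hysteresis = max(diffs) = 0.5970

0.5970


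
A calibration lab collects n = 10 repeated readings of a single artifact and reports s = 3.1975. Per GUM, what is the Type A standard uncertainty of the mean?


u_A = s / sqrt(n)
u_A = 3.1975 / sqrt(10)
u_A = 3.1975 / 3.1622777
u_A = 1.0111

1.0111


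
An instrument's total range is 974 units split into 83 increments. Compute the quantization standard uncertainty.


resolution = range / divisions
resolution = 974 / 83 = 11.73494
u_res = resolution / (2*sqrt(3))
u_res = 11.73494 / 3.4641016
u_res = 3.3876

3.3876


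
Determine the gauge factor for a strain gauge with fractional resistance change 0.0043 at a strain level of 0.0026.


GF = (dR/R) / epsilon
= 0.0043 / 0.0026
= 1.6538

1.6538


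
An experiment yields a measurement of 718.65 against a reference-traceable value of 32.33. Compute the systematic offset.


Systematic error = measured - true
= 718.65 - 32.33
= 686.3200

686.3200


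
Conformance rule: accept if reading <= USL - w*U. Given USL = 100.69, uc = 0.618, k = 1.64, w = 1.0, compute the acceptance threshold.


U = k * uc = 1.64 * 0.618 = 1.01352
guard band g = w * U = 1.0 * 1.01352 = 1.01352
AL = USL - g = 100.69 - 1.01352
AL = 99.6765

99.6765


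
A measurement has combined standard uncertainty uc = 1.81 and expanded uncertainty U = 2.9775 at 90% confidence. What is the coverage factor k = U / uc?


k = U / uc
k = 2.9775 / 1.81
k = 1.645

1.645


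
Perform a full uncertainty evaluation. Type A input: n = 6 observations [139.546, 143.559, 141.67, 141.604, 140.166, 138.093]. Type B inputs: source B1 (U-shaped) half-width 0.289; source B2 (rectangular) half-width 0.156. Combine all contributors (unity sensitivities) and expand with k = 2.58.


mean = (139.546 + 143.559 + 141.67 + 141.604 + 140.166 + 138.093) / 6 = 140.773
s = sqrt(sum((x - mean)^2)/(n-1)) = 1.91381
u_A = s / sqrt(n) = 1.91381 / sqrt(6) = 0.78130966
u_B1 = 0.289 / sqrt(2) = 0.20435386
u_B2 = 0.156 / sqrt(3) = 0.090066642
uc = sqrt(0.78130966^2 + 0.20435386^2 + 0.090066642^2) = 0.81259909
U = k * uc = 2.58 * 0.81259909
U = 2.0965

2.0965


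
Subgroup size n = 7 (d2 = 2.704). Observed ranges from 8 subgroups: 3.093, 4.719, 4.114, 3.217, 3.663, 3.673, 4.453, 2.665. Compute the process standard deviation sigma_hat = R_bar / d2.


R_bar = (3.093 + 4.719 + 4.114 + 3.217 + 3.663 + 3.673 + 4.453 + 2.665) / 8
R_bar = 29.597 / 8 = 3.699625
sigma_hat = R_bar / d2 = 3.699625 / 2.704 = 1.3682

1.3682


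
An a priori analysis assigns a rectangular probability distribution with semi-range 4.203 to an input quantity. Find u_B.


u_B = half_width / sqrt(3)
u_B = 4.203 / 1.7320508
u_B = 2.4266

2.4266


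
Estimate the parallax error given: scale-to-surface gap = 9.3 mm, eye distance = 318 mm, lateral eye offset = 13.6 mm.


error = h * offset / d
= 9.3 * 13.6 / 318
= 0.3977

0.3977


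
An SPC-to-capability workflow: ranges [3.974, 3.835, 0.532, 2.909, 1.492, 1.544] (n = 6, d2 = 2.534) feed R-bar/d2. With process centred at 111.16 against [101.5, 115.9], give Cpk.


R_bar = (3.974 + 3.835 + 0.532 + 2.909 + 1.492 + 1.544) / 6 = 2.381
sigma = R_bar / d2 = 2.381 / 2.534 = 0.93962115
Cp = (USL - LSL)/(6*sigma) = (115.9 - 101.5)/(6*0.93962115) = 2.5542
Cpu = (115.9 - 111.16)/(3*0.93962115) = 1.6815
Cpl = (111.16 - 101.5)/(3*0.93962115) = 3.4269
Cpk = min(Cpu, Cpl) = 1.6815

1.6815


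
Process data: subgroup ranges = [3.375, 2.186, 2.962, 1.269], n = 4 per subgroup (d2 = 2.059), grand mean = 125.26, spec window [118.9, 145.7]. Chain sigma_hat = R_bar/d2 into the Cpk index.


R_bar = (3.375 + 2.186 + 2.962 + 1.269) / 4 = 2.448
sigma = R_bar / d2 = 2.448 / 2.059 = 1.1889267
Cp = (USL - LSL)/(6*sigma) = (145.7 - 118.9)/(6*1.1889267) = 3.7569
Cpu = (145.7 - 125.26)/(3*1.1889267) = 5.7307
Cpl = (125.26 - 118.9)/(3*1.1889267) = 1.7831
Cpk = min(Cpu, Cpl) = 1.7831

1.7831


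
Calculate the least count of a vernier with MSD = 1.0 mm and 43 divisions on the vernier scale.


LC = MSD / n_div
= 1.0 / 43
= 0.0233

0.0233


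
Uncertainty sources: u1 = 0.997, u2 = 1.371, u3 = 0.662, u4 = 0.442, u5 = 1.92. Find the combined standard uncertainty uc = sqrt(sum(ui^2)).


uc = sqrt(0.997^2 + 1.371^2 + 0.662^2 + 0.442^2 + 1.92^2)
uc = sqrt(7.193658)
uc = 2.6821

2.6821


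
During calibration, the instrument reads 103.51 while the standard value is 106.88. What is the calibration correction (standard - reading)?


Correction = standard - reading
= 106.88 - 103.51
= 3.3700

3.3700


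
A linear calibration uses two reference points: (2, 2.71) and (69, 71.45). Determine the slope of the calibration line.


slope = (y2 - y1) / (x2 - x1)
= (71.45 - 2.71) / (69 - 2)
= 68.7400 / 67
= 1.0260

1.0260


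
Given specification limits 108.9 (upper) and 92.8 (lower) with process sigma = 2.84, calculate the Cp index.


Cp = (USL - LSL) / (6 * sigma)
= (108.9 - 92.8) / (6 * 2.84)
= 16.1000 / 17.0400
= 0.9448

0.9448


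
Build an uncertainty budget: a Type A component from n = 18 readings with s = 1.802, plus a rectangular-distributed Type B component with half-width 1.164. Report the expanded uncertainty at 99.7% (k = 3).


u_A = s / sqrt(n) = 1.802 / sqrt(18) = 0.42473547
u_B = half_width / sqrt(3) = 1.164 / sqrt(3) = 0.67203571
uc = sqrt(u_A^2 + u_B^2) = sqrt(0.42473547^2 + 0.67203571^2) = 0.79500454
U = k * uc = 3 * 0.79500454
U = 2.3850

2.3850


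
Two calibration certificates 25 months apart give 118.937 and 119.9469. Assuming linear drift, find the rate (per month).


rate = (v2 - v1) / months
= (119.9469 - 118.937) / 25
= 1.0099 / 25
= 0.0404

0.0404


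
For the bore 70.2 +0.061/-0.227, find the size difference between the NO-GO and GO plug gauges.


GO = nominal - lower_tol (smallest hole = maximum material condition)
GO = 70.2 - 0.227 = 69.973
NO-GO = nominal + upper_tol (largest hole = least material condition)
NO-GO = 70.2 + 0.061 = 70.261
spread = NO-GO - GO = 70.261 - 69.973 = 0.2880

0.2880


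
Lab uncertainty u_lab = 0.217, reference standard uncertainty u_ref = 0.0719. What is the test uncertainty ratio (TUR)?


TUR = u_lab / u_ref
= 0.217 / 0.0719
= 3.0181

3.0181


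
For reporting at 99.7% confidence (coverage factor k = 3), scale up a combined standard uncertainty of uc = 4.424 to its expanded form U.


U = k * uc
U = 3 * 4.424
U = 13.2720

13.2720


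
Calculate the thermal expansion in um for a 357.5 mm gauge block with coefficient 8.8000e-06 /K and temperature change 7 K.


dL = L * alpha * dT
= 357.5 * 8.8000e-06 * 7
= 0.0220220 mm
dL_um = 0.0220220 * 1000 = 22.0220 um

22.0220


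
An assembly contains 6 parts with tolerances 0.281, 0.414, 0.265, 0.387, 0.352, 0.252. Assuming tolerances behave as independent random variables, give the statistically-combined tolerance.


RSS = sqrt(0.281^2 + 0.414^2 + 0.265^2 + 0.387^2 + 0.352^2 + 0.252^2)
= sqrt(0.657759)
= 0.8110

0.8110


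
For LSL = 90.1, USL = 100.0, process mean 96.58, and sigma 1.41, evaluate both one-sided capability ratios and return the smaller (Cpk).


Cpu = (USL - mean) / (3*sigma) = (100.0 - 96.58) / (3*1.41) = 0.8085
Cpl = (mean - LSL) / (3*sigma) = (96.58 - 90.1) / (3*1.41) = 1.5319
Cpk = min(Cpu, Cpl) = 0.8085

0.8085


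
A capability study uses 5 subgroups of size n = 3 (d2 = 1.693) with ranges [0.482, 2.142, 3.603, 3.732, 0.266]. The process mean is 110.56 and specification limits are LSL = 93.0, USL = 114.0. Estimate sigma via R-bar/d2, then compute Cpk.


R_bar = (0.482 + 2.142 + 3.603 + 3.732 + 0.266) / 5 = 2.045
sigma = R_bar / d2 = 2.045 / 1.693 = 1.2079149
Cp = (USL - LSL)/(6*sigma) = (114.0 - 93.0)/(6*1.2079149) = 2.8976
Cpu = (114.0 - 110.56)/(3*1.2079149) = 0.9493
Cpl = (110.56 - 93.0)/(3*1.2079149) = 4.8458
Cpk = min(Cpu, Cpl) = 0.9493

0.9493


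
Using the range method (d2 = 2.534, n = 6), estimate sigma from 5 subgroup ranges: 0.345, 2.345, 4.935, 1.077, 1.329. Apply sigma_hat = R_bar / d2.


R_bar = (0.345 + 2.345 + 4.935 + 1.077 + 1.329) / 5
R_bar = 10.031 / 5 = 2.0062
sigma_hat = R_bar / d2 = 2.0062 / 2.534 = 0.7917

0.7917


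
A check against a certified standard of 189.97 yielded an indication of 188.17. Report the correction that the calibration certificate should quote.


Correction = standard - reading
= 189.97 - 188.17
= 1.8000

1.8000


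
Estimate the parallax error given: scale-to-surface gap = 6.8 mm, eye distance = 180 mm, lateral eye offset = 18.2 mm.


error = h * offset / d
= 6.8 * 18.2 / 180
= 0.6876

0.6876


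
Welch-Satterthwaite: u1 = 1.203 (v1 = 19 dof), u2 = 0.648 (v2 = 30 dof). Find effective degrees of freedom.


uc = sqrt(u1^2 + u2^2) = sqrt(1.203^2 + 0.648^2) = 1.3664234
v_eff = uc^4 / (u1^4/v1 + u2^4/v2)
= 1.3664234^4 / (1.203^4/19 + 0.648^4/30)
= 3.4861106 / 0.11610962
v_eff = 30.0243

30.0243


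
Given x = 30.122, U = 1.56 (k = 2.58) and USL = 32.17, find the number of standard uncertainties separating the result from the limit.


u = U / k = 1.56 / 2.58 = 0.60465116
margin = |USL - x| = |32.17 - 30.122| = 2.048
z = margin / u = 2.048 / 0.60465116
z = 3.3871

3.3871


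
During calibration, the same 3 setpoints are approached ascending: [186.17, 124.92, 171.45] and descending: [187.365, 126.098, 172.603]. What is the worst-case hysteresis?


|186.17 - 187.365| = 1.1950
|124.92 - 126.098| = 1.1780
|171.45 - 172.603| = 1.1530
hysteresis = max(diffs) = 1.1950

1.1950


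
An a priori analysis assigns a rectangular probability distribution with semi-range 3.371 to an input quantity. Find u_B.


u_B = half_width / sqrt(3)
u_B = 3.371 / 1.7320508
u_B = 1.9462

1.9462


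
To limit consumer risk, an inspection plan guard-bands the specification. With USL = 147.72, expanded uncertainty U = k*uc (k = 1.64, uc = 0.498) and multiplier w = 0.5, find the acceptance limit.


U = k * uc = 1.64 * 0.498 = 0.81672
guard band g = w * U = 0.5 * 0.81672 = 0.40836
AL = USL - g = 147.72 - 0.40836
AL = 147.3116

147.3116


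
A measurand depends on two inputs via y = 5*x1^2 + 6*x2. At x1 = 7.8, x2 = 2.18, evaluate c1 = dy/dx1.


y = 5*x1^2 + 6*x2
dy/dx1 = 2*5*x1
Evaluate at x1 = 7.8: c1 = 10 * 7.8
c1 = 78.0000

78.0000


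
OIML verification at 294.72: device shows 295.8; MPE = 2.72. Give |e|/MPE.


e = indication - reference = 295.8 - 294.72 = 1.0800
|e| = 1.0800
ratio = |e| / MPE = 1.0800 / 2.72
ratio = 0.3971

0.3971


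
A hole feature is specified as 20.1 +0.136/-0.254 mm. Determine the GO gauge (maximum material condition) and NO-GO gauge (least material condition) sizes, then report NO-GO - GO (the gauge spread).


GO = nominal - lower_tol (smallest hole = maximum material condition)
GO = 20.1 - 0.254 = 19.846
NO-GO = nominal + upper_tol (largest hole = least material condition)
NO-GO = 20.1 + 0.136 = 20.236
spread = NO-GO - GO = 20.236 - 19.846 = 0.3900

0.3900


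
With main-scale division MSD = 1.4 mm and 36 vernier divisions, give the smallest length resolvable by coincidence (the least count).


LC = MSD / n_div
= 1.4 / 36
= 0.0389

0.0389


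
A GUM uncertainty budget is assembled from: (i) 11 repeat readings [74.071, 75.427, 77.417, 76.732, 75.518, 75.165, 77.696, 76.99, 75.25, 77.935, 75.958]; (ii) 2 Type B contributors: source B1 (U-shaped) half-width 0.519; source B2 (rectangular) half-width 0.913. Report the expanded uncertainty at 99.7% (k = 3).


mean = (74.071 + 75.427 + 77.417 + 76.732 + 75.518 + 75.165 + 77.696 + 76.99 + 75.25 + 77.935 + 75.958) / 11 = 76.19627273
s = sqrt(sum((x - mean)^2)/(n-1)) = 1.2354709
u_A = s / sqrt(n) = 1.2354709 / sqrt(11) = 0.37250849
u_B1 = 0.519 / sqrt(2) = 0.36698842
u_B2 = 0.913 / sqrt(3) = 0.5271208
uc = sqrt(0.37250849^2 + 0.36698842^2 + 0.5271208^2) = 0.7424954
U = k * uc = 3 * 0.7424954
U = 2.2275

2.2275


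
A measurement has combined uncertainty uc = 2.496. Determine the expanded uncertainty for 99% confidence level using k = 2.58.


U = k * uc
U = 2.58 * 2.496
U = 6.4397

6.4397


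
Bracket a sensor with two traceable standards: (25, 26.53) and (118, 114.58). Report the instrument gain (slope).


slope = (y2 - y1) / (x2 - x1)
= (114.58 - 26.53) / (118 - 25)
= 88.0500 / 93
= 0.9468

0.9468


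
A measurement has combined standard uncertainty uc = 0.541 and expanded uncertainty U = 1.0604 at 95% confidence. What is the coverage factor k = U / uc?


k = U / uc
k = 1.0604 / 0.541
k = 1.96

1.96


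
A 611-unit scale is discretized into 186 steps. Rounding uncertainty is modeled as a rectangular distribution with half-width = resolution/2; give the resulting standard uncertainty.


resolution = range / divisions
resolution = 611 / 186 = 3.2849462
u_res = resolution / (2*sqrt(3))
u_res = 3.2849462 / 3.4641016
u_res = 0.9483

0.9483


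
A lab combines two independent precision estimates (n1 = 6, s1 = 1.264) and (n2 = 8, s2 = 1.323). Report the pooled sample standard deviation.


s_p = sqrt(((n1-1)*s1^2 + (n2-1)*s2^2) / (n1+n2-2))
numerator = (6-1)*1.264^2 + (8-1)*1.323^2 = 7.98848 + 12.252303 = 20.240783
denominator = 6 + 8 - 2 = 12
s_p^2 = 20.240783 / 12 = 1.6867319
s_p = sqrt(1.6867319) = 1.2987

1.2987


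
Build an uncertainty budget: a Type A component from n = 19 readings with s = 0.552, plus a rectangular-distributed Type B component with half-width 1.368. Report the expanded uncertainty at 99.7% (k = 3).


u_A = s / sqrt(n) = 0.552 / sqrt(19) = 0.12663749
u_B = half_width / sqrt(3) = 1.368 / sqrt(3) = 0.78981517
uc = sqrt(u_A^2 + u_B^2) = sqrt(0.12663749^2 + 0.78981517^2) = 0.79990315
U = k * uc = 3 * 0.79990315
U = 2.3997

2.3997


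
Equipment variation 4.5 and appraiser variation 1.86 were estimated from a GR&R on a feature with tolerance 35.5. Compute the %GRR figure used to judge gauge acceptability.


GRR = sqrt(EV^2 + AV^2) = sqrt(4.5^2 + 1.86^2) = 4.8692505
%GRR = GRR / tol * 100 = 4.8692505 / 35.5 * 100
%GRR = 13.7162

13.7162


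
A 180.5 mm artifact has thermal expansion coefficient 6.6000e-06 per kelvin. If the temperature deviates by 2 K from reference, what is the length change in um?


dL = L * alpha * dT
= 180.5 * 6.6000e-06 * 2
= 0.0023826 mm
dL_um = 0.0023826 * 1000 = 2.3826 um

2.3826


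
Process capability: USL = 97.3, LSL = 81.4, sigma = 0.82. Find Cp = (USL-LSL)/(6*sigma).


Cp = (USL - LSL) / (6 * sigma)
= (97.3 - 81.4) / (6 * 0.82)
= 15.9000 / 4.9200
= 3.2317

3.2317


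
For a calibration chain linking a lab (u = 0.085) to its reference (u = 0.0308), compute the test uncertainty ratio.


TUR = u_lab / u_ref
= 0.085 / 0.0308
= 2.7597

2.7597


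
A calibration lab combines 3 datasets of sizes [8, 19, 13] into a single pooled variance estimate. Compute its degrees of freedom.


nu = sum_i (n_i - 1)
nu = ((8 - 1) + (19 - 1) + (13 - 1))
nu = 7 + 18 + 12
nu = 37

37


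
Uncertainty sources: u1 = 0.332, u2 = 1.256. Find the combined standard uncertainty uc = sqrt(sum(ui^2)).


uc = sqrt(0.332^2 + 1.256^2)
uc = sqrt(1.68776)
uc = 1.2991

1.2991


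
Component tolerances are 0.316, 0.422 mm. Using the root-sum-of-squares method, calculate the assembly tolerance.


RSS = sqrt(0.316^2 + 0.422^2)
= sqrt(0.27794)
= 0.5272

0.5272
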